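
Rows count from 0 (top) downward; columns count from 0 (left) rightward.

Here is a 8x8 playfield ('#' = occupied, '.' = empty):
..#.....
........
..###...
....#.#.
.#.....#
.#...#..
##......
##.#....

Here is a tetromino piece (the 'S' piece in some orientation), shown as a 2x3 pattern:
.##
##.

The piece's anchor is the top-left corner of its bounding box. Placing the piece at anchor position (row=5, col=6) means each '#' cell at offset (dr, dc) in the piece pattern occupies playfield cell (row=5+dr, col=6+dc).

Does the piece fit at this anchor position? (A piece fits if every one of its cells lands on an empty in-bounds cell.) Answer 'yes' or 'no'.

Answer: no

Derivation:
Check each piece cell at anchor (5, 6):
  offset (0,1) -> (5,7): empty -> OK
  offset (0,2) -> (5,8): out of bounds -> FAIL
  offset (1,0) -> (6,6): empty -> OK
  offset (1,1) -> (6,7): empty -> OK
All cells valid: no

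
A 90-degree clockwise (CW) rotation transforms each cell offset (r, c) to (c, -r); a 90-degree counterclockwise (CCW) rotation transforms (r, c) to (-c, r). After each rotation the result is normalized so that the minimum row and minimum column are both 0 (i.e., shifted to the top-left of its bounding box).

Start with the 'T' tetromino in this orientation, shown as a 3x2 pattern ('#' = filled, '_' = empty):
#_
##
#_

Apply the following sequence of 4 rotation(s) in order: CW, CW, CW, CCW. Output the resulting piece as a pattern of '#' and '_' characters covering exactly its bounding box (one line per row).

Answer: _#
##
_#

Derivation:
Start:
#_
##
#_
After rotation 1 (CW):
###
_#_
After rotation 2 (CW):
_#
##
_#
After rotation 3 (CW):
_#_
###
After rotation 4 (CCW):
_#
##
_#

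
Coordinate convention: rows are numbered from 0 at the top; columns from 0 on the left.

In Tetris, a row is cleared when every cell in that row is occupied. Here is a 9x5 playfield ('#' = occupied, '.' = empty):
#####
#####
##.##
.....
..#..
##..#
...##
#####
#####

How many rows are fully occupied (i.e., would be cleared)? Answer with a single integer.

Check each row:
  row 0: 0 empty cells -> FULL (clear)
  row 1: 0 empty cells -> FULL (clear)
  row 2: 1 empty cell -> not full
  row 3: 5 empty cells -> not full
  row 4: 4 empty cells -> not full
  row 5: 2 empty cells -> not full
  row 6: 3 empty cells -> not full
  row 7: 0 empty cells -> FULL (clear)
  row 8: 0 empty cells -> FULL (clear)
Total rows cleared: 4

Answer: 4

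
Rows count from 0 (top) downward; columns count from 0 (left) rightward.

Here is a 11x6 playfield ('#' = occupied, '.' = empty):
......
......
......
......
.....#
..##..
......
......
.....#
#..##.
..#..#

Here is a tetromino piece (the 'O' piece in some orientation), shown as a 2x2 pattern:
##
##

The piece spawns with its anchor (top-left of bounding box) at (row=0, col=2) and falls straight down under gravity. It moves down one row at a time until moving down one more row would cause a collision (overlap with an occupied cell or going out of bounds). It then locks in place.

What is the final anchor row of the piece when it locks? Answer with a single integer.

Answer: 3

Derivation:
Spawn at (row=0, col=2). Try each row:
  row 0: fits
  row 1: fits
  row 2: fits
  row 3: fits
  row 4: blocked -> lock at row 3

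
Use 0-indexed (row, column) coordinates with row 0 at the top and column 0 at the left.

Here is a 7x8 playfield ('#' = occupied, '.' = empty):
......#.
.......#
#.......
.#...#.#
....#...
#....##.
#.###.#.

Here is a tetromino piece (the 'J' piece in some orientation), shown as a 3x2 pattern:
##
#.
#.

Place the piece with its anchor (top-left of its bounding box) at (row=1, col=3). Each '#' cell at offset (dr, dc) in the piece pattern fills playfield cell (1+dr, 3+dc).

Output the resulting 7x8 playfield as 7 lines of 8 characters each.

Fill (1+0,3+0) = (1,3)
Fill (1+0,3+1) = (1,4)
Fill (1+1,3+0) = (2,3)
Fill (1+2,3+0) = (3,3)

Answer: ......#.
...##..#
#..#....
.#.#.#.#
....#...
#....##.
#.###.#.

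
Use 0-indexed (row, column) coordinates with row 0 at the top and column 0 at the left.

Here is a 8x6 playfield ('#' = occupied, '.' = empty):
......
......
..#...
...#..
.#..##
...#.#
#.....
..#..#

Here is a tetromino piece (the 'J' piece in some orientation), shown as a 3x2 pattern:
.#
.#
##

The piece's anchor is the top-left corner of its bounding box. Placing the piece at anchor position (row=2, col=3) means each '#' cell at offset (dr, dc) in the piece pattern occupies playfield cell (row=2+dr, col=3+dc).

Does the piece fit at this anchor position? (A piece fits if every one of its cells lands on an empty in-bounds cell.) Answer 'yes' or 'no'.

Answer: no

Derivation:
Check each piece cell at anchor (2, 3):
  offset (0,1) -> (2,4): empty -> OK
  offset (1,1) -> (3,4): empty -> OK
  offset (2,0) -> (4,3): empty -> OK
  offset (2,1) -> (4,4): occupied ('#') -> FAIL
All cells valid: no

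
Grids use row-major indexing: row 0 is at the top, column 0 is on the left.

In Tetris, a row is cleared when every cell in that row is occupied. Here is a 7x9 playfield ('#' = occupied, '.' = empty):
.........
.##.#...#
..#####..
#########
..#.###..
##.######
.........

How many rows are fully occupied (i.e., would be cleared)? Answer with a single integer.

Answer: 1

Derivation:
Check each row:
  row 0: 9 empty cells -> not full
  row 1: 5 empty cells -> not full
  row 2: 4 empty cells -> not full
  row 3: 0 empty cells -> FULL (clear)
  row 4: 5 empty cells -> not full
  row 5: 1 empty cell -> not full
  row 6: 9 empty cells -> not full
Total rows cleared: 1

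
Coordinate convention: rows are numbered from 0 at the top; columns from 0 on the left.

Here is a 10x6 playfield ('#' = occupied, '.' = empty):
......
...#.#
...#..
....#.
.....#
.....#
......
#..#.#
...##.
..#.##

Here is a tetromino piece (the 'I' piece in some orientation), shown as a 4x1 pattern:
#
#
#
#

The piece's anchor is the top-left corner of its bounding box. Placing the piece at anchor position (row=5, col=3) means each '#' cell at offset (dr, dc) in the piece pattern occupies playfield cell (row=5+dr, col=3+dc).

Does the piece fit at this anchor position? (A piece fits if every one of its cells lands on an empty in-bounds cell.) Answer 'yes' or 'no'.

Check each piece cell at anchor (5, 3):
  offset (0,0) -> (5,3): empty -> OK
  offset (1,0) -> (6,3): empty -> OK
  offset (2,0) -> (7,3): occupied ('#') -> FAIL
  offset (3,0) -> (8,3): occupied ('#') -> FAIL
All cells valid: no

Answer: no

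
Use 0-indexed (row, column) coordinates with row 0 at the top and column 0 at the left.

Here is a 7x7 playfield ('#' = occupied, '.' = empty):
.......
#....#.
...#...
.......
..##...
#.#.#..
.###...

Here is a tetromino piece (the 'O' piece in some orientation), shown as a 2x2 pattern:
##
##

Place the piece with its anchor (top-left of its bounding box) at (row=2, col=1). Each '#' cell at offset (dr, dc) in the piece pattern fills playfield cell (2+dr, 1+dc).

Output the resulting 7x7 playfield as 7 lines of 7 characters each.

Fill (2+0,1+0) = (2,1)
Fill (2+0,1+1) = (2,2)
Fill (2+1,1+0) = (3,1)
Fill (2+1,1+1) = (3,2)

Answer: .......
#....#.
.###...
.##....
..##...
#.#.#..
.###...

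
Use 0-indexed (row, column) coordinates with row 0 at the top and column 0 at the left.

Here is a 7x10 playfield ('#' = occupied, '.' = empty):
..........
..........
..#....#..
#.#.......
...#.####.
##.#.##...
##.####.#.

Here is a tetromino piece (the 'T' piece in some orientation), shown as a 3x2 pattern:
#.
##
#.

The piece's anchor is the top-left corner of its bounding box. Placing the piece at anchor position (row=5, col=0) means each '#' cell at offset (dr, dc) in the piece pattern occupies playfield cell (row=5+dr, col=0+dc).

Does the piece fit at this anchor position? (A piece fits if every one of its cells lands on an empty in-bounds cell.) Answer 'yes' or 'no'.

Answer: no

Derivation:
Check each piece cell at anchor (5, 0):
  offset (0,0) -> (5,0): occupied ('#') -> FAIL
  offset (1,0) -> (6,0): occupied ('#') -> FAIL
  offset (1,1) -> (6,1): occupied ('#') -> FAIL
  offset (2,0) -> (7,0): out of bounds -> FAIL
All cells valid: no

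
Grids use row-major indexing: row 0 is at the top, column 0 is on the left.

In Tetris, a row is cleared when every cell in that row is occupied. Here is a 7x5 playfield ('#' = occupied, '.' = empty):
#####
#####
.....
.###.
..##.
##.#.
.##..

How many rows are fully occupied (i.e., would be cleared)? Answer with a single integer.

Answer: 2

Derivation:
Check each row:
  row 0: 0 empty cells -> FULL (clear)
  row 1: 0 empty cells -> FULL (clear)
  row 2: 5 empty cells -> not full
  row 3: 2 empty cells -> not full
  row 4: 3 empty cells -> not full
  row 5: 2 empty cells -> not full
  row 6: 3 empty cells -> not full
Total rows cleared: 2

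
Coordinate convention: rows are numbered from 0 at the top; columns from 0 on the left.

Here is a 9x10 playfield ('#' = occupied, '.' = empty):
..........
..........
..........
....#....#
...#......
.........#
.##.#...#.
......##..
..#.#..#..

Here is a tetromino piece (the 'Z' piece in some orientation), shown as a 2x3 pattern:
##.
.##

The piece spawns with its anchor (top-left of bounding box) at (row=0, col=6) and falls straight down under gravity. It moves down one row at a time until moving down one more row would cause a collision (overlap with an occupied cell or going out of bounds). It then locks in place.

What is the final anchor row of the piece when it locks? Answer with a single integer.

Answer: 4

Derivation:
Spawn at (row=0, col=6). Try each row:
  row 0: fits
  row 1: fits
  row 2: fits
  row 3: fits
  row 4: fits
  row 5: blocked -> lock at row 4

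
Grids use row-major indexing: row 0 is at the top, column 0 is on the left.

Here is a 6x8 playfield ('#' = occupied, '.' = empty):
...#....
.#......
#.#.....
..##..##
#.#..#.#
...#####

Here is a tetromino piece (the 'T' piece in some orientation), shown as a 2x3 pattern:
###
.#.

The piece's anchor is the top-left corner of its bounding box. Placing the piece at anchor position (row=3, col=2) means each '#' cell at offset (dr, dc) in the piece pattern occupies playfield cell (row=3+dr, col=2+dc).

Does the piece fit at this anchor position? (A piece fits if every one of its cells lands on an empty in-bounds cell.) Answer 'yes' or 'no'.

Check each piece cell at anchor (3, 2):
  offset (0,0) -> (3,2): occupied ('#') -> FAIL
  offset (0,1) -> (3,3): occupied ('#') -> FAIL
  offset (0,2) -> (3,4): empty -> OK
  offset (1,1) -> (4,3): empty -> OK
All cells valid: no

Answer: no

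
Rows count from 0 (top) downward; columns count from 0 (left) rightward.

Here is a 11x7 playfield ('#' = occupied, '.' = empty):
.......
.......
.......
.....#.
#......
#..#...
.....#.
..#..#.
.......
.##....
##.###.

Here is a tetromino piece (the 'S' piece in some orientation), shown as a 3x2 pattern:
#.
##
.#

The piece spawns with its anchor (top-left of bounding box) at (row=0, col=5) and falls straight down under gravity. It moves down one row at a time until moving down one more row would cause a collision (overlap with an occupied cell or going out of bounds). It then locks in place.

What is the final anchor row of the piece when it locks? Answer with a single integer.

Spawn at (row=0, col=5). Try each row:
  row 0: fits
  row 1: fits
  row 2: blocked -> lock at row 1

Answer: 1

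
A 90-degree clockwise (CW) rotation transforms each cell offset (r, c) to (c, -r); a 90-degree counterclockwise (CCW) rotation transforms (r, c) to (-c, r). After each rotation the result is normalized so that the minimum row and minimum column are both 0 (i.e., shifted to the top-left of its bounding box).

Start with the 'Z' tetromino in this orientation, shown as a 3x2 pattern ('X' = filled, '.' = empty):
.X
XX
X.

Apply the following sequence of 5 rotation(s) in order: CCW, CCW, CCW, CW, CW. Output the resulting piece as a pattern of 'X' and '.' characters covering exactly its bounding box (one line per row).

Answer: XX.
.XX

Derivation:
Start:
.X
XX
X.
After rotation 1 (CCW):
XX.
.XX
After rotation 2 (CCW):
.X
XX
X.
After rotation 3 (CCW):
XX.
.XX
After rotation 4 (CW):
.X
XX
X.
After rotation 5 (CW):
XX.
.XX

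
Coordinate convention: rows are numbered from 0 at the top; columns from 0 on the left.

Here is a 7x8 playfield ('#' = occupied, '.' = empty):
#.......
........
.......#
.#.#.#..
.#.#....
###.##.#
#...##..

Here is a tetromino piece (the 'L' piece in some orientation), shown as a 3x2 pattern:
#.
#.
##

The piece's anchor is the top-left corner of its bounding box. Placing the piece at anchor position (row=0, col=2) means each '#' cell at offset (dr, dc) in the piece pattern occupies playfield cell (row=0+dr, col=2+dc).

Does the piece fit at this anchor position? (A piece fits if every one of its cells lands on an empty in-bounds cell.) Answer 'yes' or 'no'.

Check each piece cell at anchor (0, 2):
  offset (0,0) -> (0,2): empty -> OK
  offset (1,0) -> (1,2): empty -> OK
  offset (2,0) -> (2,2): empty -> OK
  offset (2,1) -> (2,3): empty -> OK
All cells valid: yes

Answer: yes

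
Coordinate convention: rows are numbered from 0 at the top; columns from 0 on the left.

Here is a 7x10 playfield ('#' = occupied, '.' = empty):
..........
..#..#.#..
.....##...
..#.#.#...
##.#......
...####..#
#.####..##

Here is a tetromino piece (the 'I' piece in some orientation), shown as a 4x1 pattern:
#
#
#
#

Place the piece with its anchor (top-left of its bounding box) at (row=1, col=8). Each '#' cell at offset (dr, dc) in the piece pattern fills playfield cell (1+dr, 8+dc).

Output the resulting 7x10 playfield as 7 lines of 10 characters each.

Fill (1+0,8+0) = (1,8)
Fill (1+1,8+0) = (2,8)
Fill (1+2,8+0) = (3,8)
Fill (1+3,8+0) = (4,8)

Answer: ..........
..#..#.##.
.....##.#.
..#.#.#.#.
##.#....#.
...####..#
#.####..##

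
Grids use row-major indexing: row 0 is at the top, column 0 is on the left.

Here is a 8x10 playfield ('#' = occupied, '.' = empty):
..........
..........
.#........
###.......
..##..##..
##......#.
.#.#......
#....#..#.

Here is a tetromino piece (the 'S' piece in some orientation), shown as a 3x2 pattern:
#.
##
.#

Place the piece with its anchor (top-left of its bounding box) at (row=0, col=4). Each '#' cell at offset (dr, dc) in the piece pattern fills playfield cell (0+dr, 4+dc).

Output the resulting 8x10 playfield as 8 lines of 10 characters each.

Answer: ....#.....
....##....
.#...#....
###.......
..##..##..
##......#.
.#.#......
#....#..#.

Derivation:
Fill (0+0,4+0) = (0,4)
Fill (0+1,4+0) = (1,4)
Fill (0+1,4+1) = (1,5)
Fill (0+2,4+1) = (2,5)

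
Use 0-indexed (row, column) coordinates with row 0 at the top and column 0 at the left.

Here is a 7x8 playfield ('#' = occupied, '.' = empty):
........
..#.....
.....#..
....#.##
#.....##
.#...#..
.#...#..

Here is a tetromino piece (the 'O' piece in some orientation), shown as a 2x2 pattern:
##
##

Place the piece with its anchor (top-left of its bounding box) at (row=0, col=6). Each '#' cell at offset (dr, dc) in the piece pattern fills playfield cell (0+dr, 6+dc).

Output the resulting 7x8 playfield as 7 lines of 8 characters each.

Fill (0+0,6+0) = (0,6)
Fill (0+0,6+1) = (0,7)
Fill (0+1,6+0) = (1,6)
Fill (0+1,6+1) = (1,7)

Answer: ......##
..#...##
.....#..
....#.##
#.....##
.#...#..
.#...#..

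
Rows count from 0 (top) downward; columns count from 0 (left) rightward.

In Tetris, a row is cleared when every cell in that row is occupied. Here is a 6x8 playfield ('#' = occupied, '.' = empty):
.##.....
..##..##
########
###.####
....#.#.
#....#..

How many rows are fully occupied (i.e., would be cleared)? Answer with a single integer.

Check each row:
  row 0: 6 empty cells -> not full
  row 1: 4 empty cells -> not full
  row 2: 0 empty cells -> FULL (clear)
  row 3: 1 empty cell -> not full
  row 4: 6 empty cells -> not full
  row 5: 6 empty cells -> not full
Total rows cleared: 1

Answer: 1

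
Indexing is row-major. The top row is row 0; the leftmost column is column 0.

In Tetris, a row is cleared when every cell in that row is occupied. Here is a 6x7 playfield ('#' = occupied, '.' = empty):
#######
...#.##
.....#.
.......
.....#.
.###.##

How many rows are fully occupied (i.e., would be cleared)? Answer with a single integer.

Check each row:
  row 0: 0 empty cells -> FULL (clear)
  row 1: 4 empty cells -> not full
  row 2: 6 empty cells -> not full
  row 3: 7 empty cells -> not full
  row 4: 6 empty cells -> not full
  row 5: 2 empty cells -> not full
Total rows cleared: 1

Answer: 1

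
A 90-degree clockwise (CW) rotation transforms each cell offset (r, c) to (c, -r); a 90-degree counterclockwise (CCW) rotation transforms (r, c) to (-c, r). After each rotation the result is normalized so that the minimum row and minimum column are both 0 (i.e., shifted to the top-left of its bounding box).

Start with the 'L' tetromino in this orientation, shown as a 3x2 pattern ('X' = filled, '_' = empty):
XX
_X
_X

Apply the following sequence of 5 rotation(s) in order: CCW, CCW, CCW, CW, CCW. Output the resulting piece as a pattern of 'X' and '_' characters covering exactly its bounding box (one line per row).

Start:
XX
_X
_X
After rotation 1 (CCW):
XXX
X__
After rotation 2 (CCW):
X_
X_
XX
After rotation 3 (CCW):
__X
XXX
After rotation 4 (CW):
X_
X_
XX
After rotation 5 (CCW):
__X
XXX

Answer: __X
XXX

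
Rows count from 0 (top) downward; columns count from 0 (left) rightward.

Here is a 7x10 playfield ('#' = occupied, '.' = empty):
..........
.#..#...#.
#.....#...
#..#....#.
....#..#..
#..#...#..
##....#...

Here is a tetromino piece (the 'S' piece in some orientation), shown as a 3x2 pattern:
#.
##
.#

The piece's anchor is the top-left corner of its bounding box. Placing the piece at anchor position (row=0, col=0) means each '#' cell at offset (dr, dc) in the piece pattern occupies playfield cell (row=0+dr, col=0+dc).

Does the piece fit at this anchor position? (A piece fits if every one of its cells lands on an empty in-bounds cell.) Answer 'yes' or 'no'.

Answer: no

Derivation:
Check each piece cell at anchor (0, 0):
  offset (0,0) -> (0,0): empty -> OK
  offset (1,0) -> (1,0): empty -> OK
  offset (1,1) -> (1,1): occupied ('#') -> FAIL
  offset (2,1) -> (2,1): empty -> OK
All cells valid: no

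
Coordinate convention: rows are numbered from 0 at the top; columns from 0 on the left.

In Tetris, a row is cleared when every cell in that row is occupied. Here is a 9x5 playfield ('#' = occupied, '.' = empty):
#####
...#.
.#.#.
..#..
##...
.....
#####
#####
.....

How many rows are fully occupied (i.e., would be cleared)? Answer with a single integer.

Check each row:
  row 0: 0 empty cells -> FULL (clear)
  row 1: 4 empty cells -> not full
  row 2: 3 empty cells -> not full
  row 3: 4 empty cells -> not full
  row 4: 3 empty cells -> not full
  row 5: 5 empty cells -> not full
  row 6: 0 empty cells -> FULL (clear)
  row 7: 0 empty cells -> FULL (clear)
  row 8: 5 empty cells -> not full
Total rows cleared: 3

Answer: 3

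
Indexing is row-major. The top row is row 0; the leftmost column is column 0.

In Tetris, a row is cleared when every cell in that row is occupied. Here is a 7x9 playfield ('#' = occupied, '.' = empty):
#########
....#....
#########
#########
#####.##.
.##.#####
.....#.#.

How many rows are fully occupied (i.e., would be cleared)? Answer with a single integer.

Answer: 3

Derivation:
Check each row:
  row 0: 0 empty cells -> FULL (clear)
  row 1: 8 empty cells -> not full
  row 2: 0 empty cells -> FULL (clear)
  row 3: 0 empty cells -> FULL (clear)
  row 4: 2 empty cells -> not full
  row 5: 2 empty cells -> not full
  row 6: 7 empty cells -> not full
Total rows cleared: 3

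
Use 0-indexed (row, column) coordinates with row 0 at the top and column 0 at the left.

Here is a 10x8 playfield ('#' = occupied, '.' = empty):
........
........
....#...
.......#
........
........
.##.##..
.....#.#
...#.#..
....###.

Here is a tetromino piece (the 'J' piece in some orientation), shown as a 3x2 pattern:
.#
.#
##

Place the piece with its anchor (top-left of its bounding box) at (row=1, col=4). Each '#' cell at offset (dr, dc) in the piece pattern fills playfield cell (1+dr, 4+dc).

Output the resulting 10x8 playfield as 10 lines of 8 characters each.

Answer: ........
.....#..
....##..
....##.#
........
........
.##.##..
.....#.#
...#.#..
....###.

Derivation:
Fill (1+0,4+1) = (1,5)
Fill (1+1,4+1) = (2,5)
Fill (1+2,4+0) = (3,4)
Fill (1+2,4+1) = (3,5)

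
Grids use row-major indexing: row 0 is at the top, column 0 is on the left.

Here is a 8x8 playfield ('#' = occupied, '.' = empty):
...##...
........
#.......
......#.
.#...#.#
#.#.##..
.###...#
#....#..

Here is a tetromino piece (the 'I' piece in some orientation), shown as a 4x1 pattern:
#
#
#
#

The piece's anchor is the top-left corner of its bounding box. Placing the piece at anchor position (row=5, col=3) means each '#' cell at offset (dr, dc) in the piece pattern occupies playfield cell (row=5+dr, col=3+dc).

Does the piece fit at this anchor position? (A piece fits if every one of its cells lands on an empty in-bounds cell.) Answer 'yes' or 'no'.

Answer: no

Derivation:
Check each piece cell at anchor (5, 3):
  offset (0,0) -> (5,3): empty -> OK
  offset (1,0) -> (6,3): occupied ('#') -> FAIL
  offset (2,0) -> (7,3): empty -> OK
  offset (3,0) -> (8,3): out of bounds -> FAIL
All cells valid: no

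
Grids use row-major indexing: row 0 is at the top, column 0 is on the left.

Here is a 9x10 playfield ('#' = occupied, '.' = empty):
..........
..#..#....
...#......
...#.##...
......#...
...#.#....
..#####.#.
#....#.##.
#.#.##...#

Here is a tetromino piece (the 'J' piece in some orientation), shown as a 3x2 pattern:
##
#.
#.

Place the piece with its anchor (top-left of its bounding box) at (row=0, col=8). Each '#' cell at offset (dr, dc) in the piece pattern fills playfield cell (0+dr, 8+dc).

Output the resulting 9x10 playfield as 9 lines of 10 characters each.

Answer: ........##
..#..#..#.
...#....#.
...#.##...
......#...
...#.#....
..#####.#.
#....#.##.
#.#.##...#

Derivation:
Fill (0+0,8+0) = (0,8)
Fill (0+0,8+1) = (0,9)
Fill (0+1,8+0) = (1,8)
Fill (0+2,8+0) = (2,8)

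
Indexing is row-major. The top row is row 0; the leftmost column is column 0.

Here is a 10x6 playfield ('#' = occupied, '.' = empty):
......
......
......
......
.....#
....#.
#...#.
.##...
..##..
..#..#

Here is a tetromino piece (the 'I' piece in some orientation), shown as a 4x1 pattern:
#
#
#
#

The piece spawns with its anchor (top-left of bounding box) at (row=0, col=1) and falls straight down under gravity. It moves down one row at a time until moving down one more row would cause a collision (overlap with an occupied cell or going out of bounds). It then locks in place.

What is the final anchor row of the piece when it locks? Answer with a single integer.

Answer: 3

Derivation:
Spawn at (row=0, col=1). Try each row:
  row 0: fits
  row 1: fits
  row 2: fits
  row 3: fits
  row 4: blocked -> lock at row 3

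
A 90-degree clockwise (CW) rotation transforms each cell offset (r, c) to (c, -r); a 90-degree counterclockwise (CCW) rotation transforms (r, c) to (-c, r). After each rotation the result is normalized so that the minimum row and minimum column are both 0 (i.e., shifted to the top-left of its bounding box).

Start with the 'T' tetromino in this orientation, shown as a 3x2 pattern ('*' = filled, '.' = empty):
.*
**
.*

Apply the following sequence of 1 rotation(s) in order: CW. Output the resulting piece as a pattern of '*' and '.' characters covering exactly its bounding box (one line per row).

Answer: .*.
***

Derivation:
Start:
.*
**
.*
After rotation 1 (CW):
.*.
***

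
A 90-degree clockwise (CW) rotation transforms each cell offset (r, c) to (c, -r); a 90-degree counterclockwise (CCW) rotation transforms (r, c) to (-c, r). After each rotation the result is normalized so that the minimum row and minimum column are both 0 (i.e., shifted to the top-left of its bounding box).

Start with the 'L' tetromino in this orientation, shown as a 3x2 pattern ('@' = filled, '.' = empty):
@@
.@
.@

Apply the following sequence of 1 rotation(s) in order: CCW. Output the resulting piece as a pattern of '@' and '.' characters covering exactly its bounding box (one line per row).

Start:
@@
.@
.@
After rotation 1 (CCW):
@@@
@..

Answer: @@@
@..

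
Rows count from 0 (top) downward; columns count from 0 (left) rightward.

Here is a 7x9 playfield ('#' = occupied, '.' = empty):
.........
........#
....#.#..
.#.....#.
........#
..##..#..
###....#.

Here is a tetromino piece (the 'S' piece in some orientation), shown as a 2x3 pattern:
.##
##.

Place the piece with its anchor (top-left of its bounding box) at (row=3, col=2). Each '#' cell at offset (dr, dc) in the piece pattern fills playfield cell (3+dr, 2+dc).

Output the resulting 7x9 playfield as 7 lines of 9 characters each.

Answer: .........
........#
....#.#..
.#.##..#.
..##....#
..##..#..
###....#.

Derivation:
Fill (3+0,2+1) = (3,3)
Fill (3+0,2+2) = (3,4)
Fill (3+1,2+0) = (4,2)
Fill (3+1,2+1) = (4,3)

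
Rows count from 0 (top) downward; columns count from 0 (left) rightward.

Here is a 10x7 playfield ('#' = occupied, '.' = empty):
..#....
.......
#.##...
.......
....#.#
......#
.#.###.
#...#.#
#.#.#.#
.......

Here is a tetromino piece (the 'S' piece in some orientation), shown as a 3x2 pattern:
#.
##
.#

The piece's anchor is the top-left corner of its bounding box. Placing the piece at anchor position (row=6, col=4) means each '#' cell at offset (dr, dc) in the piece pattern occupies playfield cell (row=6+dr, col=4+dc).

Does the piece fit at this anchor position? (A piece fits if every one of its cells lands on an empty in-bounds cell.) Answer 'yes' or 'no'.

Check each piece cell at anchor (6, 4):
  offset (0,0) -> (6,4): occupied ('#') -> FAIL
  offset (1,0) -> (7,4): occupied ('#') -> FAIL
  offset (1,1) -> (7,5): empty -> OK
  offset (2,1) -> (8,5): empty -> OK
All cells valid: no

Answer: no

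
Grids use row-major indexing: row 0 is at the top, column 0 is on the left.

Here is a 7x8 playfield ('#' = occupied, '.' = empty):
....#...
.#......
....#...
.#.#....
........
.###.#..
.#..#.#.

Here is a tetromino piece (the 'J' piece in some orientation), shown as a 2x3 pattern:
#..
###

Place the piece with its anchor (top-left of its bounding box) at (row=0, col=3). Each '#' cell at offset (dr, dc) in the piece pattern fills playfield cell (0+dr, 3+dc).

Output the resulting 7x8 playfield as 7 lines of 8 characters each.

Answer: ...##...
.#.###..
....#...
.#.#....
........
.###.#..
.#..#.#.

Derivation:
Fill (0+0,3+0) = (0,3)
Fill (0+1,3+0) = (1,3)
Fill (0+1,3+1) = (1,4)
Fill (0+1,3+2) = (1,5)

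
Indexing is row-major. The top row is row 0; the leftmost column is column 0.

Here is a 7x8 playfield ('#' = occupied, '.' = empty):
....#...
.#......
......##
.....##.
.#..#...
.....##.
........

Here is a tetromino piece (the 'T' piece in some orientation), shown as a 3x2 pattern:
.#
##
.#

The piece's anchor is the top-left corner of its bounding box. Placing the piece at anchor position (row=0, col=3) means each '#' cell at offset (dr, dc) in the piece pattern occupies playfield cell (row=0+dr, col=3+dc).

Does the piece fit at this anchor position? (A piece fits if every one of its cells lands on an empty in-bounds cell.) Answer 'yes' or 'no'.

Answer: no

Derivation:
Check each piece cell at anchor (0, 3):
  offset (0,1) -> (0,4): occupied ('#') -> FAIL
  offset (1,0) -> (1,3): empty -> OK
  offset (1,1) -> (1,4): empty -> OK
  offset (2,1) -> (2,4): empty -> OK
All cells valid: no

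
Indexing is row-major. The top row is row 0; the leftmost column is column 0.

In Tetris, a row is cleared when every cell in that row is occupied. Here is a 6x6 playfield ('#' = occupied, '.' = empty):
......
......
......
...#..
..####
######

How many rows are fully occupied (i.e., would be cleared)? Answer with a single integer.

Answer: 1

Derivation:
Check each row:
  row 0: 6 empty cells -> not full
  row 1: 6 empty cells -> not full
  row 2: 6 empty cells -> not full
  row 3: 5 empty cells -> not full
  row 4: 2 empty cells -> not full
  row 5: 0 empty cells -> FULL (clear)
Total rows cleared: 1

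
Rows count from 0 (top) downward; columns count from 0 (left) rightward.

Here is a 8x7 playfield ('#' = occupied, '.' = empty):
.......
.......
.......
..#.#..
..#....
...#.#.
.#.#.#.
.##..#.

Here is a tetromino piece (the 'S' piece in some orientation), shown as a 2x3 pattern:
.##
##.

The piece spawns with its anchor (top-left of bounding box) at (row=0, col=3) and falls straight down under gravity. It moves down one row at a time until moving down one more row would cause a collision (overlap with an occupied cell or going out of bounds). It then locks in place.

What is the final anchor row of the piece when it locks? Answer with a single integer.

Spawn at (row=0, col=3). Try each row:
  row 0: fits
  row 1: fits
  row 2: blocked -> lock at row 1

Answer: 1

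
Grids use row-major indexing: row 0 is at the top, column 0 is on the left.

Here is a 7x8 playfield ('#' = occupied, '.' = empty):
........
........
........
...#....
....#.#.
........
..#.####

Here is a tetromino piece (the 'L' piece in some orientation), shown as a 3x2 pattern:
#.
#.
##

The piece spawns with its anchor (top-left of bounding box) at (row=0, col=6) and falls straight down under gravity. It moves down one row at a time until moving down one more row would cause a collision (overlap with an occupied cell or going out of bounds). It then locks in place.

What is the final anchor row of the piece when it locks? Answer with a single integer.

Spawn at (row=0, col=6). Try each row:
  row 0: fits
  row 1: fits
  row 2: blocked -> lock at row 1

Answer: 1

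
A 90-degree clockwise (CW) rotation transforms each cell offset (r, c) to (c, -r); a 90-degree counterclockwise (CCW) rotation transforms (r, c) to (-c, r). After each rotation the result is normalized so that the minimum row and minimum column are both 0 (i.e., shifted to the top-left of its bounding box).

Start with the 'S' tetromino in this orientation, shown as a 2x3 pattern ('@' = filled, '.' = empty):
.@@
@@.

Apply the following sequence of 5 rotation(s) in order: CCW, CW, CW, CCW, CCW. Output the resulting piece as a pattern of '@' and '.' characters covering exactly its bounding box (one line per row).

Answer: @.
@@
.@

Derivation:
Start:
.@@
@@.
After rotation 1 (CCW):
@.
@@
.@
After rotation 2 (CW):
.@@
@@.
After rotation 3 (CW):
@.
@@
.@
After rotation 4 (CCW):
.@@
@@.
After rotation 5 (CCW):
@.
@@
.@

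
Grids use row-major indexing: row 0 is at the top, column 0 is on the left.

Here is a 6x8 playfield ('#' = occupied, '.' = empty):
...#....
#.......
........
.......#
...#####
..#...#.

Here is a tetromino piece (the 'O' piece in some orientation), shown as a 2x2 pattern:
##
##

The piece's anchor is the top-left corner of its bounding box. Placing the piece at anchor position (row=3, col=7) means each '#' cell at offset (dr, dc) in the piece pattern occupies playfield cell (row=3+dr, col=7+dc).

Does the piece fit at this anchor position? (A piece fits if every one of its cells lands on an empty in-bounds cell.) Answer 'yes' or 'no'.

Answer: no

Derivation:
Check each piece cell at anchor (3, 7):
  offset (0,0) -> (3,7): occupied ('#') -> FAIL
  offset (0,1) -> (3,8): out of bounds -> FAIL
  offset (1,0) -> (4,7): occupied ('#') -> FAIL
  offset (1,1) -> (4,8): out of bounds -> FAIL
All cells valid: no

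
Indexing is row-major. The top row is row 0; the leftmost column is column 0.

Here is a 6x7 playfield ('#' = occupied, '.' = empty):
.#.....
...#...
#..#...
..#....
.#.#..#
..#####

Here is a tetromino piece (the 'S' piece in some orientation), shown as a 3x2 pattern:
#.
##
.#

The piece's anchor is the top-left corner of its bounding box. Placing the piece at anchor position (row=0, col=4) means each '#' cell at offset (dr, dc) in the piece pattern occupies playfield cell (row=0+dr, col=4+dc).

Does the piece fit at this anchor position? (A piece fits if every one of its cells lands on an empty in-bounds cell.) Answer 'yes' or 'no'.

Answer: yes

Derivation:
Check each piece cell at anchor (0, 4):
  offset (0,0) -> (0,4): empty -> OK
  offset (1,0) -> (1,4): empty -> OK
  offset (1,1) -> (1,5): empty -> OK
  offset (2,1) -> (2,5): empty -> OK
All cells valid: yes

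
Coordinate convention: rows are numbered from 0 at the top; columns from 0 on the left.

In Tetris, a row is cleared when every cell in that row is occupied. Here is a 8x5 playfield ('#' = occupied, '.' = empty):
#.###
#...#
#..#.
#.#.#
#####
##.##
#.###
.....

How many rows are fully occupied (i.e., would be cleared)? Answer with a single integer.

Answer: 1

Derivation:
Check each row:
  row 0: 1 empty cell -> not full
  row 1: 3 empty cells -> not full
  row 2: 3 empty cells -> not full
  row 3: 2 empty cells -> not full
  row 4: 0 empty cells -> FULL (clear)
  row 5: 1 empty cell -> not full
  row 6: 1 empty cell -> not full
  row 7: 5 empty cells -> not full
Total rows cleared: 1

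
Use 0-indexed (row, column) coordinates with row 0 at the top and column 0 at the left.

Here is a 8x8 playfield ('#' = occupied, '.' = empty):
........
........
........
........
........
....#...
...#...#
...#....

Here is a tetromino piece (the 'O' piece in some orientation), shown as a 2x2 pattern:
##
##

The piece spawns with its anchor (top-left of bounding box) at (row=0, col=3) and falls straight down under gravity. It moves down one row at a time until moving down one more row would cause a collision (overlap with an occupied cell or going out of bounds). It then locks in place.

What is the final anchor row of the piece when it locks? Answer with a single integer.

Spawn at (row=0, col=3). Try each row:
  row 0: fits
  row 1: fits
  row 2: fits
  row 3: fits
  row 4: blocked -> lock at row 3

Answer: 3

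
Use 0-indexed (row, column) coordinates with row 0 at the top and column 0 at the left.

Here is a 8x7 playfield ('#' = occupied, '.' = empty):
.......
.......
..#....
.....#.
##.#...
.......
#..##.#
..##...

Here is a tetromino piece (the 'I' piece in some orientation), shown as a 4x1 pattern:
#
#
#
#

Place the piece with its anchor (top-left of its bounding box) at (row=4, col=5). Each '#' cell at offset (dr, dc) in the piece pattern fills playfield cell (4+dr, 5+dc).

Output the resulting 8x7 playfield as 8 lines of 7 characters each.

Answer: .......
.......
..#....
.....#.
##.#.#.
.....#.
#..####
..##.#.

Derivation:
Fill (4+0,5+0) = (4,5)
Fill (4+1,5+0) = (5,5)
Fill (4+2,5+0) = (6,5)
Fill (4+3,5+0) = (7,5)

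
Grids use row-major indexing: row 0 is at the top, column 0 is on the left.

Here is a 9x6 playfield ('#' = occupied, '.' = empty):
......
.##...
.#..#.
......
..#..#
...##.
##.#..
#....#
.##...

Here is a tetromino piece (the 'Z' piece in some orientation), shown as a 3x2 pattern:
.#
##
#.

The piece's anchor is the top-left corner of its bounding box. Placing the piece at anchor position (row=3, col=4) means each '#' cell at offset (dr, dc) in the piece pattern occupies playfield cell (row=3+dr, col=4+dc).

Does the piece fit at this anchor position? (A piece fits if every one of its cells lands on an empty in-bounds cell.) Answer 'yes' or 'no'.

Check each piece cell at anchor (3, 4):
  offset (0,1) -> (3,5): empty -> OK
  offset (1,0) -> (4,4): empty -> OK
  offset (1,1) -> (4,5): occupied ('#') -> FAIL
  offset (2,0) -> (5,4): occupied ('#') -> FAIL
All cells valid: no

Answer: no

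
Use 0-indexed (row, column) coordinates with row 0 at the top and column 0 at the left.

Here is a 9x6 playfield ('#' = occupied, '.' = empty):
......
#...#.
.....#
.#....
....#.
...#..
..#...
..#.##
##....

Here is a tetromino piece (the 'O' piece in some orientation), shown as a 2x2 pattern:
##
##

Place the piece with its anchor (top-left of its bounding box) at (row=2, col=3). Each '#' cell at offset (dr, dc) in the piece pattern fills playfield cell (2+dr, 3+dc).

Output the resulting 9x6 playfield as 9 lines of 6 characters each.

Fill (2+0,3+0) = (2,3)
Fill (2+0,3+1) = (2,4)
Fill (2+1,3+0) = (3,3)
Fill (2+1,3+1) = (3,4)

Answer: ......
#...#.
...###
.#.##.
....#.
...#..
..#...
..#.##
##....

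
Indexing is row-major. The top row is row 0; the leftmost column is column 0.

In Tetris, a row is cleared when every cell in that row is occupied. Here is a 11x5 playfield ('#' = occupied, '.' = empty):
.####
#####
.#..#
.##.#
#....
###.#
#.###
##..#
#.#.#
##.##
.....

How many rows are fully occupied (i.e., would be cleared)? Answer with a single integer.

Check each row:
  row 0: 1 empty cell -> not full
  row 1: 0 empty cells -> FULL (clear)
  row 2: 3 empty cells -> not full
  row 3: 2 empty cells -> not full
  row 4: 4 empty cells -> not full
  row 5: 1 empty cell -> not full
  row 6: 1 empty cell -> not full
  row 7: 2 empty cells -> not full
  row 8: 2 empty cells -> not full
  row 9: 1 empty cell -> not full
  row 10: 5 empty cells -> not full
Total rows cleared: 1

Answer: 1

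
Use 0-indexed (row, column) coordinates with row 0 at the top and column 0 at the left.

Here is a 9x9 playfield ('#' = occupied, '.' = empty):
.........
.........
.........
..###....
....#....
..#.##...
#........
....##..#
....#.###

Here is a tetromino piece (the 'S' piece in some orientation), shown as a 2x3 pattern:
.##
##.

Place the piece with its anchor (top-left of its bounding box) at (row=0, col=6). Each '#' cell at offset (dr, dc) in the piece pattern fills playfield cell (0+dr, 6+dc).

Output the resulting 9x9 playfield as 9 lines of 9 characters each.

Fill (0+0,6+1) = (0,7)
Fill (0+0,6+2) = (0,8)
Fill (0+1,6+0) = (1,6)
Fill (0+1,6+1) = (1,7)

Answer: .......##
......##.
.........
..###....
....#....
..#.##...
#........
....##..#
....#.###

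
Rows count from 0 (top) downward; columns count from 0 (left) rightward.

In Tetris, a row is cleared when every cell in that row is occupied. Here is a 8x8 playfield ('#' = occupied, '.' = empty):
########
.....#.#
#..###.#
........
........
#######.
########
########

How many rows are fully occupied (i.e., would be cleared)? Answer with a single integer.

Check each row:
  row 0: 0 empty cells -> FULL (clear)
  row 1: 6 empty cells -> not full
  row 2: 3 empty cells -> not full
  row 3: 8 empty cells -> not full
  row 4: 8 empty cells -> not full
  row 5: 1 empty cell -> not full
  row 6: 0 empty cells -> FULL (clear)
  row 7: 0 empty cells -> FULL (clear)
Total rows cleared: 3

Answer: 3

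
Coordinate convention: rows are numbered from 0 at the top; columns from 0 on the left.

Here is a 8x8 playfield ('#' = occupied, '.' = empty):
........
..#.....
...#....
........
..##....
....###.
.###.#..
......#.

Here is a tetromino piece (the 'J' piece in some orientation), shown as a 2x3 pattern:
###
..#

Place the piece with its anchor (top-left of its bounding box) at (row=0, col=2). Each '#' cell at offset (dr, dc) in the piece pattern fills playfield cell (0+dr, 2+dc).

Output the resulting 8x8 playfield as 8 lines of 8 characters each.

Answer: ..###...
..#.#...
...#....
........
..##....
....###.
.###.#..
......#.

Derivation:
Fill (0+0,2+0) = (0,2)
Fill (0+0,2+1) = (0,3)
Fill (0+0,2+2) = (0,4)
Fill (0+1,2+2) = (1,4)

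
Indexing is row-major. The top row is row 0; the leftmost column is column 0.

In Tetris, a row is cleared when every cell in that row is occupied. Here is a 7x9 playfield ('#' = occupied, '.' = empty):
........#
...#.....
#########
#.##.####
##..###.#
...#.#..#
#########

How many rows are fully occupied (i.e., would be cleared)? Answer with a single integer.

Check each row:
  row 0: 8 empty cells -> not full
  row 1: 8 empty cells -> not full
  row 2: 0 empty cells -> FULL (clear)
  row 3: 2 empty cells -> not full
  row 4: 3 empty cells -> not full
  row 5: 6 empty cells -> not full
  row 6: 0 empty cells -> FULL (clear)
Total rows cleared: 2

Answer: 2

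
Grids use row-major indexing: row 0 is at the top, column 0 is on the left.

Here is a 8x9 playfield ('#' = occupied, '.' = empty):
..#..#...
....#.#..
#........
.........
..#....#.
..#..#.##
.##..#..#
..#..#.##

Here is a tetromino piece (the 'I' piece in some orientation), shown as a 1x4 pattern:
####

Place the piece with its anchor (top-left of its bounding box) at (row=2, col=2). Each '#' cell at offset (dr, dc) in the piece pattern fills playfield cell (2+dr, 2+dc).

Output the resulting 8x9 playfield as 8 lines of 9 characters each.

Answer: ..#..#...
....#.#..
#.####...
.........
..#....#.
..#..#.##
.##..#..#
..#..#.##

Derivation:
Fill (2+0,2+0) = (2,2)
Fill (2+0,2+1) = (2,3)
Fill (2+0,2+2) = (2,4)
Fill (2+0,2+3) = (2,5)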